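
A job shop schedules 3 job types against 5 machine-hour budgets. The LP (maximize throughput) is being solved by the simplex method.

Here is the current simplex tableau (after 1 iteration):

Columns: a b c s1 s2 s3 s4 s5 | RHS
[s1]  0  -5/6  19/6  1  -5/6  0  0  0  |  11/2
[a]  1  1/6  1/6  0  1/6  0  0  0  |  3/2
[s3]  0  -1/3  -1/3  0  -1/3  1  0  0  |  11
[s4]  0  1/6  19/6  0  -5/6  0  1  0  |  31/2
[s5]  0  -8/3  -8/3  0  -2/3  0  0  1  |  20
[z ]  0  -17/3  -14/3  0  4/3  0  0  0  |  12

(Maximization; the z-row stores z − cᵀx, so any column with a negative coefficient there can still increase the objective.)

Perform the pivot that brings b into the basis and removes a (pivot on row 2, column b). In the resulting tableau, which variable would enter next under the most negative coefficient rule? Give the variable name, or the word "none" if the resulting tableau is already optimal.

Pivot element 1/6. New z-row = old z-row − (-17/3)·(row 2/(1/6)).
Updated z-row coefficients: a: 34, b: 0, c: 1, s1: 0, s2: 7, s3: 0, s4: 0, s5: 0.
No coefficient is strictly negative; the tableau after this pivot is optimal.

none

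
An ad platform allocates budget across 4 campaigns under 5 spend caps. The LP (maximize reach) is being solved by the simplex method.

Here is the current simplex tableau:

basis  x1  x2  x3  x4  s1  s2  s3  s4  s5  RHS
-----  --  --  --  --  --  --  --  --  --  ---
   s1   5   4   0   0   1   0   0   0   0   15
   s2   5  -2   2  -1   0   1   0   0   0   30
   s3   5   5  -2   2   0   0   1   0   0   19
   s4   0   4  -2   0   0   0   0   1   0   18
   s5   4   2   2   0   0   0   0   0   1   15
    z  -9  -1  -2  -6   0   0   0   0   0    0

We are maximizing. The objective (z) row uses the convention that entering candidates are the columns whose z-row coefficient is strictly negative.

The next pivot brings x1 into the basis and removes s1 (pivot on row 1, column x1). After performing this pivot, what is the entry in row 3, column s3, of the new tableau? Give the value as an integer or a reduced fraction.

1

Pivot element is row 1, column x1: 5.
Normalize row 1: new (row 1, s3) = 0/5 = 0.
row 3 ← row 3 − 5·(new row 1): 1 − 5·0 = 1.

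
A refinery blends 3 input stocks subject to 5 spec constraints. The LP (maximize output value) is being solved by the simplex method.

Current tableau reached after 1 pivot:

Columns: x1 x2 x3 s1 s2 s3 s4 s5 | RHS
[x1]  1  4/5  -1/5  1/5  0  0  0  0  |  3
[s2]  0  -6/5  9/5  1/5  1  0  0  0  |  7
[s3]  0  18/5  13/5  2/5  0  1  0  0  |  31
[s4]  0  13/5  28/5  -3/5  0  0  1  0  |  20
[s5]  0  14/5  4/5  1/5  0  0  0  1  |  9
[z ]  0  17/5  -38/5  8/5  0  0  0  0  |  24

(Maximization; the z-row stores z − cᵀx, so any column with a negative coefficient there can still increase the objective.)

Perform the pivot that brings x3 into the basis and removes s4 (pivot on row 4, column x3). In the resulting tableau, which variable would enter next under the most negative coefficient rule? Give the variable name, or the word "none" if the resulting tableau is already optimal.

Pivot element 28/5. New z-row = old z-row − (-38/5)·(row 4/(28/5)).
Updated z-row coefficients: x1: 0, x2: 97/14, x3: 0, s1: 11/14, s2: 0, s3: 0, s4: 19/14, s5: 0.
No coefficient is strictly negative; the tableau after this pivot is optimal.

none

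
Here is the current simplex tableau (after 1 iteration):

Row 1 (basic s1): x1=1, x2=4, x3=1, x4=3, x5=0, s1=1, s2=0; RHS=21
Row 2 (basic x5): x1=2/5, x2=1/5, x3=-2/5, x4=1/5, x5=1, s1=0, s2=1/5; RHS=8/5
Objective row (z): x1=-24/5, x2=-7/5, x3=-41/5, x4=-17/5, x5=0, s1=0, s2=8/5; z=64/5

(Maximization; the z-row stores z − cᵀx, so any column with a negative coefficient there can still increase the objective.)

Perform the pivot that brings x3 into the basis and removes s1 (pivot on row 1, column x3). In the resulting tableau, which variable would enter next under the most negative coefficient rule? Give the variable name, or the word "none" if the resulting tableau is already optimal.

none

Pivot element 1. New z-row = old z-row − (-41/5)·(row 1/1).
Updated z-row coefficients: x1: 17/5, x2: 157/5, x3: 0, x4: 106/5, x5: 0, s1: 41/5, s2: 8/5.
No coefficient is strictly negative; the tableau after this pivot is optimal.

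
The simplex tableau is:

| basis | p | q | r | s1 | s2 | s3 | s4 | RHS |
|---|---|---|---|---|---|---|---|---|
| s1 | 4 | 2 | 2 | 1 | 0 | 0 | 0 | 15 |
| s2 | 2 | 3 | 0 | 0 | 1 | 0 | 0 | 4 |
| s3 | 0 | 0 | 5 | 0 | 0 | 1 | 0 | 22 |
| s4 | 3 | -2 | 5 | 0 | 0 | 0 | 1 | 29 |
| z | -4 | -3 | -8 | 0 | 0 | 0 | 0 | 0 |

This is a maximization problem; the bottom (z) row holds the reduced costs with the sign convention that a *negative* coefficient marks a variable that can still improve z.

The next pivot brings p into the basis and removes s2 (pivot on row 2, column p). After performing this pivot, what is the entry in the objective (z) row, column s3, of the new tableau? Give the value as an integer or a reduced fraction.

0

Pivot element is row 2, column p: 2.
Normalize row 2: new (row 2, s3) = 0/2 = 0.
z-row ← z-row − (-4)·(new row 2): 0 − (-4)·0 = 0.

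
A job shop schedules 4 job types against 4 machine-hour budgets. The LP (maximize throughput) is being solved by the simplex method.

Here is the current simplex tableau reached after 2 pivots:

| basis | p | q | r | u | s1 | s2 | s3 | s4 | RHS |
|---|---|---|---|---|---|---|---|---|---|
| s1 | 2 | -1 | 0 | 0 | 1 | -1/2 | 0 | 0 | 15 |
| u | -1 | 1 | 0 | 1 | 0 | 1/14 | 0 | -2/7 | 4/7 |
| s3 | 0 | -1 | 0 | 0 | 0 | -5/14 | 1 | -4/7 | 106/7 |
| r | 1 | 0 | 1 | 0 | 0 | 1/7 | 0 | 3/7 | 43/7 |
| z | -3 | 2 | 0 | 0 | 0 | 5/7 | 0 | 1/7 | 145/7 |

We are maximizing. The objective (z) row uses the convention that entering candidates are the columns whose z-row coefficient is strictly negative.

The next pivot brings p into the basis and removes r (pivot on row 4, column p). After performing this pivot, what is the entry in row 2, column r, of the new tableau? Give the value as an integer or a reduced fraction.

1

Pivot element is row 4, column p: 1.
Normalize row 4: new (row 4, r) = 1/1 = 1.
row 2 ← row 2 − (-1)·(new row 4): 0 − (-1)·1 = 1.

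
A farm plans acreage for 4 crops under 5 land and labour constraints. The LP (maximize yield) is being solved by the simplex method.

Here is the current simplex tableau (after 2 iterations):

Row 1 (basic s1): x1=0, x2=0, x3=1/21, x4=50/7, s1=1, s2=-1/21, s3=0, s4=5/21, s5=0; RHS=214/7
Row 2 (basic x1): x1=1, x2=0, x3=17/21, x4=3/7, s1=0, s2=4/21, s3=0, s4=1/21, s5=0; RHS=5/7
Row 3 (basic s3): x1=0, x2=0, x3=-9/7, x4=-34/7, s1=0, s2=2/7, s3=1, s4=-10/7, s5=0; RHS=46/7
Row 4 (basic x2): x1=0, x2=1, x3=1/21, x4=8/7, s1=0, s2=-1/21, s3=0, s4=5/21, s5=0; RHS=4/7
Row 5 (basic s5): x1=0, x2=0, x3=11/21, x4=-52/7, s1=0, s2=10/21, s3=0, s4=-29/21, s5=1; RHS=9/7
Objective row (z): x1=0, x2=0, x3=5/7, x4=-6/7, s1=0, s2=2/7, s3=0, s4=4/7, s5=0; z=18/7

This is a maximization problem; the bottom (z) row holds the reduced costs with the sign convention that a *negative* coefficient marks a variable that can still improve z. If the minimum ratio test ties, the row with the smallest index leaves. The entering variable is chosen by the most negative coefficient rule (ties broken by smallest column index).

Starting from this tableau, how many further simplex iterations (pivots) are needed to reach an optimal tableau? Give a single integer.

pivot: x4 in, x2 out → z = 3
No improving column remains; optimal.

1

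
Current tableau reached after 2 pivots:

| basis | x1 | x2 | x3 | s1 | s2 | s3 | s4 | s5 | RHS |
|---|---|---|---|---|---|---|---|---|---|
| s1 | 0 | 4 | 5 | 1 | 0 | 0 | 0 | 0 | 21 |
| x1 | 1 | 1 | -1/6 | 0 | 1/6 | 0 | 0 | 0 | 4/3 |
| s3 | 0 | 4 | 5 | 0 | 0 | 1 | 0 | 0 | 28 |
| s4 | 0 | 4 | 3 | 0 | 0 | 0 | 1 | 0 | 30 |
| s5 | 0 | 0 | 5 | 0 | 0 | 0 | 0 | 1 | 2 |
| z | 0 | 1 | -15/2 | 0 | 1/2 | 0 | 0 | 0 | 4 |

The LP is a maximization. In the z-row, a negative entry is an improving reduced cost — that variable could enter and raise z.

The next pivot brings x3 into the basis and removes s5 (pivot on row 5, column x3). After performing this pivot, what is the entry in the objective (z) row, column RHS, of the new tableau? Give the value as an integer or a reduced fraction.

Pivot element is row 5, column x3: 5.
Normalize row 5: new (row 5, RHS) = 2/5 = 2/5.
z-row ← z-row − (-15/2)·(new row 5): 4 − (-15/2)·(2/5) = 7.

7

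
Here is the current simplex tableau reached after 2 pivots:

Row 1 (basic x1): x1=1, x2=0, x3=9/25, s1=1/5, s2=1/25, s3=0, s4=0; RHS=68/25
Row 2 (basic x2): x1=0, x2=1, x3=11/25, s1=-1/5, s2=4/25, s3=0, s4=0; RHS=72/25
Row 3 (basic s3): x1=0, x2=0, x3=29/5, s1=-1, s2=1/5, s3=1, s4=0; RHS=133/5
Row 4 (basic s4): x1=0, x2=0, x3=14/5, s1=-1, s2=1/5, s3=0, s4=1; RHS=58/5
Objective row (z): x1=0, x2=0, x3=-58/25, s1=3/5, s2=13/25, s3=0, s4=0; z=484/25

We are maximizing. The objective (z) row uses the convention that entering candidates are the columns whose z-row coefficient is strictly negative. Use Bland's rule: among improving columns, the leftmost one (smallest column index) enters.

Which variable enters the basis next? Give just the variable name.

Objective-row coefficients: x1: 0, x2: 0, x3: -58/25, s1: 3/5, s2: 13/25, s3: 0, s4: 0.
Improving columns: x3. Bland's rule picks the smallest column index → x3.

x3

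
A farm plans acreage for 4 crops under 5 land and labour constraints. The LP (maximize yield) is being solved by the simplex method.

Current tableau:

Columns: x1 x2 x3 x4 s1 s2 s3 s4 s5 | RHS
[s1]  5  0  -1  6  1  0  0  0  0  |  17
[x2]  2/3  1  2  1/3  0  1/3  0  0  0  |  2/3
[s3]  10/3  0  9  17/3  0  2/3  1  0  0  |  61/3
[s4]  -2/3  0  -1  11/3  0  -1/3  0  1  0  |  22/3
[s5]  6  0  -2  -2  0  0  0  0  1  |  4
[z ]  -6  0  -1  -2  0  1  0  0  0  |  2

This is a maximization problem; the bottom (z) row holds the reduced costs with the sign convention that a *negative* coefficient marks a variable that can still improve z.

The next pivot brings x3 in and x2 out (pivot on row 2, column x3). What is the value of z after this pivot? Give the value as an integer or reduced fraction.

7/3

Minimum ratio for x3: (2/3)/2 = 1/3.
z changes by −(z-row coeff of x3)·ratio = −(-1)·(1/3) = 1/3.
New z = 2 + (1/3) = 7/3.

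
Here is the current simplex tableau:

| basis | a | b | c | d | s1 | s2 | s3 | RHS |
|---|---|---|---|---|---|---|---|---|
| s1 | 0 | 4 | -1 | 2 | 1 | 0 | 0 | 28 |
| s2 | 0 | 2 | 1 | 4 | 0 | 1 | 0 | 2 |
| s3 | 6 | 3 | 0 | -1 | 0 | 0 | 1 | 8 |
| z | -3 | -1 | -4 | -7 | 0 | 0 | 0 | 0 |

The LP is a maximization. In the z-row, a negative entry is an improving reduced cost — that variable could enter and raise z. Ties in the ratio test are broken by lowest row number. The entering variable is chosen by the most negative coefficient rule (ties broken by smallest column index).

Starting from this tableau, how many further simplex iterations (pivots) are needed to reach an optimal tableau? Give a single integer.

3

pivot: d in, s2 out → z = 7/2
pivot: a in, s3 out → z = 31/4
pivot: c in, d out → z = 12
No improving column remains; optimal.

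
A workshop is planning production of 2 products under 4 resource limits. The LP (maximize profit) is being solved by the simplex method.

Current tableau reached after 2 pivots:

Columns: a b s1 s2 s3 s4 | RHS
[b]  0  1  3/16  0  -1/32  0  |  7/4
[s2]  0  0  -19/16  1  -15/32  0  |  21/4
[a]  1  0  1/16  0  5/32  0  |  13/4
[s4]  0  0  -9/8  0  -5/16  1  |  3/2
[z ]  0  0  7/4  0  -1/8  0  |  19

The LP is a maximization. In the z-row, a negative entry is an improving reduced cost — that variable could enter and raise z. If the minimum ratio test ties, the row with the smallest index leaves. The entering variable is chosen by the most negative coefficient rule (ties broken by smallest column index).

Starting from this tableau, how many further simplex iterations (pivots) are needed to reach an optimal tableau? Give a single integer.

1

pivot: s3 in, a out → z = 108/5
No improving column remains; optimal.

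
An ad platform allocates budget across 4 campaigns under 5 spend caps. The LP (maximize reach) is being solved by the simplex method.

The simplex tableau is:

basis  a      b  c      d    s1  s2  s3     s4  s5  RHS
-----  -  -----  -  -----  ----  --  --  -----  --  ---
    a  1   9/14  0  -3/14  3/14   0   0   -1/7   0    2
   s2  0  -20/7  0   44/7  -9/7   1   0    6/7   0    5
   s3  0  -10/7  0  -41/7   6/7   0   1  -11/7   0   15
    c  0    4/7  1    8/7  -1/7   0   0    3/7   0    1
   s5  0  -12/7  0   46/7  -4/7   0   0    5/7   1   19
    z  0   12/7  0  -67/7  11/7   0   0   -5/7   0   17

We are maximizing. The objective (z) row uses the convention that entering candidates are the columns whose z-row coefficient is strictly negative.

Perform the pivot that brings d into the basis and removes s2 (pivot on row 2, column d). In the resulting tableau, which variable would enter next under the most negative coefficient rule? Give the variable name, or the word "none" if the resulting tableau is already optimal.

b

Pivot element 44/7. New z-row = old z-row − (-67/7)·(row 2/(44/7)).
Updated z-row coefficients: a: 0, b: -29/11, c: 0, d: 0, s1: -17/44, s2: 67/44, s3: 0, s4: 13/22, s5: 0.
The most negative is -29/11 in column b, so b would enter next.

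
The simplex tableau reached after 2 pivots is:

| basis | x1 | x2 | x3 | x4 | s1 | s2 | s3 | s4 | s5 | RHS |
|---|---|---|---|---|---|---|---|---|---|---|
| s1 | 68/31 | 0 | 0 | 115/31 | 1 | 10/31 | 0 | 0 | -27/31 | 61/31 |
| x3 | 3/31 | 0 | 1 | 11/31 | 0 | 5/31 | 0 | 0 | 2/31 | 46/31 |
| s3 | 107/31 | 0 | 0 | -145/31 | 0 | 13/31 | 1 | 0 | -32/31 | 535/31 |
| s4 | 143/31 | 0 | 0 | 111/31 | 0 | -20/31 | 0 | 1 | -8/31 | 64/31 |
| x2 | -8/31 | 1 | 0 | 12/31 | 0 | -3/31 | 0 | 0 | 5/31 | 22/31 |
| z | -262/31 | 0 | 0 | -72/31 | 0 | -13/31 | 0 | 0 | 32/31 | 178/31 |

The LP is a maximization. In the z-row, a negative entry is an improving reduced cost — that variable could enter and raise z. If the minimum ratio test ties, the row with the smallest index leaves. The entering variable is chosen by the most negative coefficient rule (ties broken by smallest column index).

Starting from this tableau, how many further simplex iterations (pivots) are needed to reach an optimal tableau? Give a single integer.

pivot: x1 in, s4 out → z = 1362/143
pivot: s2 in, s1 out → z = 361/30
pivot: s5 in, x3 out → z = 442/25
No improving column remains; optimal.

3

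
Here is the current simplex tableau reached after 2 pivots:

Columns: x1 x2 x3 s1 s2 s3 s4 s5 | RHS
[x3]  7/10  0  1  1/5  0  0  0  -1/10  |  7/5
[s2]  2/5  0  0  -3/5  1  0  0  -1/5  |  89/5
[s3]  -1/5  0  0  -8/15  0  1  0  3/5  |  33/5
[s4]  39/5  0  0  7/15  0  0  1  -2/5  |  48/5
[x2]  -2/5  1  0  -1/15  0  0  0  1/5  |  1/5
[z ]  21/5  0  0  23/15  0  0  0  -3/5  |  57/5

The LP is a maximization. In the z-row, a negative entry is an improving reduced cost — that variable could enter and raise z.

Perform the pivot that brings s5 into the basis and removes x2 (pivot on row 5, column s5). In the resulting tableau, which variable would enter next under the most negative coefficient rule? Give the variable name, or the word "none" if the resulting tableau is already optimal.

Pivot element 1/5. New z-row = old z-row − (-3/5)·(row 5/(1/5)).
Updated z-row coefficients: x1: 3, x2: 3, x3: 0, s1: 4/3, s2: 0, s3: 0, s4: 0, s5: 0.
No coefficient is strictly negative; the tableau after this pivot is optimal.

none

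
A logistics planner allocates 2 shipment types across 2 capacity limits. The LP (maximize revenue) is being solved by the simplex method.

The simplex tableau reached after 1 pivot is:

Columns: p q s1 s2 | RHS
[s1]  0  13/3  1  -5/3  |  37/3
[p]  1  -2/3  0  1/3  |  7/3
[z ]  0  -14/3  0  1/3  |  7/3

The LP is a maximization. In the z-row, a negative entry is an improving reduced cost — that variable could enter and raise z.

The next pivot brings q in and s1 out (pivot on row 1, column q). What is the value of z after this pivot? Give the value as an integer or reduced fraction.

Minimum ratio for q: (37/3)/(13/3) = 37/13.
z changes by −(z-row coeff of q)·ratio = −(-14/3)·(37/13) = 518/39.
New z = 7/3 + (518/39) = 203/13.

203/13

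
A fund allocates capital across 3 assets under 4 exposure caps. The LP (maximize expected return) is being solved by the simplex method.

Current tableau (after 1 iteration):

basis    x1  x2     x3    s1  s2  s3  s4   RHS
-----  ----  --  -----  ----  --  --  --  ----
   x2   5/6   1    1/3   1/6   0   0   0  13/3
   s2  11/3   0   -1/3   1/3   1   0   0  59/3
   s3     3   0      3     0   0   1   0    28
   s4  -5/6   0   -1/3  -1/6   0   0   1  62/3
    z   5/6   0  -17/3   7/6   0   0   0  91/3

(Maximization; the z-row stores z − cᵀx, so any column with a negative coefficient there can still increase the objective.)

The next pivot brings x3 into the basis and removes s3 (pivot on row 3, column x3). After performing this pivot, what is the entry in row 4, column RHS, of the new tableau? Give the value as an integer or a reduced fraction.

Pivot element is row 3, column x3: 3.
Normalize row 3: new (row 3, RHS) = 28/3 = 28/3.
row 4 ← row 4 − (-1/3)·(new row 3): 62/3 − (-1/3)·(28/3) = 214/9.

214/9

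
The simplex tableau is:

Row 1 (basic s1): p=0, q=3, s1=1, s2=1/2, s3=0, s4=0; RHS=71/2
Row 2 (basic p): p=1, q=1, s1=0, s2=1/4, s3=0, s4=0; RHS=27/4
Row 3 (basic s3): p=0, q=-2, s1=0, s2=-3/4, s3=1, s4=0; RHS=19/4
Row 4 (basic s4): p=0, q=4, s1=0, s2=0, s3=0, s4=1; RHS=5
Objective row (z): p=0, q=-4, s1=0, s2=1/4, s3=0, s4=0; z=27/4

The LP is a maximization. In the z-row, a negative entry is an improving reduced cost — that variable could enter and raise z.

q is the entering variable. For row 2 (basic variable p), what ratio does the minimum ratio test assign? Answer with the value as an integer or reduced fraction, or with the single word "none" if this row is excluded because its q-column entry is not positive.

27/4

Ratio = RHS / (q entry) = (27/4) / 1 = 27/4.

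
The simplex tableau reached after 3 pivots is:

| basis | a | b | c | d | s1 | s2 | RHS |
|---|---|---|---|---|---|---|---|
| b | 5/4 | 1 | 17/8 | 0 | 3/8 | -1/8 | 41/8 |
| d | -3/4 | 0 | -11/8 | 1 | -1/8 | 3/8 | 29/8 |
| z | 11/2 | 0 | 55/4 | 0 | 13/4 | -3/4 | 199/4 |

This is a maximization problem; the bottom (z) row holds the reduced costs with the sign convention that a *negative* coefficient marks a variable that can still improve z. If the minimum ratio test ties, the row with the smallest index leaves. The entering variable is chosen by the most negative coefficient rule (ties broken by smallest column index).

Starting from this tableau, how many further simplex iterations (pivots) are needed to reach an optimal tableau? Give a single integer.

1

pivot: s2 in, d out → z = 57
No improving column remains; optimal.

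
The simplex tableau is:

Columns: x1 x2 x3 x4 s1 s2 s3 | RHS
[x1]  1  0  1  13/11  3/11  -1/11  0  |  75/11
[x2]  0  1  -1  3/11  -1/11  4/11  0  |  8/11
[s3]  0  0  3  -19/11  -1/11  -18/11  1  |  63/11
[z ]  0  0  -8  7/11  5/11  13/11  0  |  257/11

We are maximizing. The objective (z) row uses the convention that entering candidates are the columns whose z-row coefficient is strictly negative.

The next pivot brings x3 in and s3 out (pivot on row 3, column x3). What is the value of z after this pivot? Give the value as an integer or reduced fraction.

Minimum ratio for x3: (63/11)/3 = 21/11.
z changes by −(z-row coeff of x3)·ratio = −(-8)·(21/11) = 168/11.
New z = 257/11 + (168/11) = 425/11.

425/11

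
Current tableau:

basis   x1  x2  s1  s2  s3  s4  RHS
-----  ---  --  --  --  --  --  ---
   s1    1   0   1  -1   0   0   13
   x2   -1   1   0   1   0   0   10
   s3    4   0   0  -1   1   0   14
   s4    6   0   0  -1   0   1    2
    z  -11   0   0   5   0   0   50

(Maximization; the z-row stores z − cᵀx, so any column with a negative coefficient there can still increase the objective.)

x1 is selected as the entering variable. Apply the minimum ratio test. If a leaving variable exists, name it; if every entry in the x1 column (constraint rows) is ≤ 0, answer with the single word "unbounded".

Ratios: row 1 (s1): 13/1 = 13; row 2 (x2): entry -1 ≤ 0, skip; row 3 (s3): 14/4 = 7/2; row 4 (s4): 2/6 = 1/3.
Minimum ratio is in the s4 row, so s4 leaves.

s4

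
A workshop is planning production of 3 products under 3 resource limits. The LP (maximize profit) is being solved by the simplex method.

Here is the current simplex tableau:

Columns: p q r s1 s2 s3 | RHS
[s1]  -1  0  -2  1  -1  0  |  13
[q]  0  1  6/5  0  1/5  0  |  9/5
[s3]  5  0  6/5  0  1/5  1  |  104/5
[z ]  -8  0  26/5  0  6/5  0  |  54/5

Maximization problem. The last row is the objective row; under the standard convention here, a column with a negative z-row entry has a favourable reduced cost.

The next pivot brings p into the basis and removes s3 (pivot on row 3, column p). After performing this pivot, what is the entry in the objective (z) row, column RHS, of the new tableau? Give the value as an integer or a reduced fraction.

Pivot element is row 3, column p: 5.
Normalize row 3: new (row 3, RHS) = (104/5)/5 = 104/25.
z-row ← z-row − (-8)·(new row 3): 54/5 − (-8)·(104/25) = 1102/25.

1102/25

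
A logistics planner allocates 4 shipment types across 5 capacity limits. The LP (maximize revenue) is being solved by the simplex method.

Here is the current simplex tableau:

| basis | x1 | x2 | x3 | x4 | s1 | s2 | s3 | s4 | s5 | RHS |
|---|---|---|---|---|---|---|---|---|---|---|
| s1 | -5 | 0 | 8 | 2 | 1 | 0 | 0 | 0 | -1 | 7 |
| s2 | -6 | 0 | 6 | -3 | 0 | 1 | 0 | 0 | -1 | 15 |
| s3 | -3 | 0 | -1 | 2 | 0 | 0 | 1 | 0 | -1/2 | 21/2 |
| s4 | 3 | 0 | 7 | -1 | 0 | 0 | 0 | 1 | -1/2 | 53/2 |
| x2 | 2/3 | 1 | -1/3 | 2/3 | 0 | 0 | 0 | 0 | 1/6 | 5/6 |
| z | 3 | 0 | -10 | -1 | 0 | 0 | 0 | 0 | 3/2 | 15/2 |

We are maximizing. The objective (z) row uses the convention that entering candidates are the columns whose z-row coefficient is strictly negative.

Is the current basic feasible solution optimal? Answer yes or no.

Column x3 has objective-row coefficient -10, which is negative; an improving pivot exists, so not yet optimal.

no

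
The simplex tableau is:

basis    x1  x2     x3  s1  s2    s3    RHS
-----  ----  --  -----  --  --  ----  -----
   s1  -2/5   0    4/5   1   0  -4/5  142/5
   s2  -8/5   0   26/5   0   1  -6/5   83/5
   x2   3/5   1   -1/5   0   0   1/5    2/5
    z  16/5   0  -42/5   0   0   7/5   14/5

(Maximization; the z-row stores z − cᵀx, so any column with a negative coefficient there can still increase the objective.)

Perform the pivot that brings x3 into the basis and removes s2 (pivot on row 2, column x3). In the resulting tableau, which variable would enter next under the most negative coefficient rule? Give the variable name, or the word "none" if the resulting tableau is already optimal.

s3

Pivot element 26/5. New z-row = old z-row − (-42/5)·(row 2/(26/5)).
Updated z-row coefficients: x1: 8/13, x2: 0, x3: 0, s1: 0, s2: 21/13, s3: -7/13.
The most negative is -7/13 in column s3, so s3 would enter next.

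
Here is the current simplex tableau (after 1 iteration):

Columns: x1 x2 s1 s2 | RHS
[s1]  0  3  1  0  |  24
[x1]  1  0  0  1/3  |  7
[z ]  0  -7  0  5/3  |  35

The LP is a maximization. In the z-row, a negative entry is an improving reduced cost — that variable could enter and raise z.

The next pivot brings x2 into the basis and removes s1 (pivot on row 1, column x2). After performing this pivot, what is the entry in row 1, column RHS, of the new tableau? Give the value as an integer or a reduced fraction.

8

Pivot element is row 1, column x2: 3.
Normalize row 1: new (row 1, RHS) = 24/3 = 8.
Row 1 is the pivot row, so the entry is 8.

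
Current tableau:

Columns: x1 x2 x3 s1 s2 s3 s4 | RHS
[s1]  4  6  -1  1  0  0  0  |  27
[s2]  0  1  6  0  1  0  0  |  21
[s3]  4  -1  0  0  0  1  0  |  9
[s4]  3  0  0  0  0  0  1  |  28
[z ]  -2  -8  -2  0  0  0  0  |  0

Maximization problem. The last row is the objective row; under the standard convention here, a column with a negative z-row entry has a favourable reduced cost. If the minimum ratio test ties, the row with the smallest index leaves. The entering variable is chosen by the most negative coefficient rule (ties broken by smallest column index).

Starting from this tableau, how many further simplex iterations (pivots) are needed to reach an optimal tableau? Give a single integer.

2

pivot: x2 in, s1 out → z = 36
pivot: x3 in, s2 out → z = 1662/37
No improving column remains; optimal.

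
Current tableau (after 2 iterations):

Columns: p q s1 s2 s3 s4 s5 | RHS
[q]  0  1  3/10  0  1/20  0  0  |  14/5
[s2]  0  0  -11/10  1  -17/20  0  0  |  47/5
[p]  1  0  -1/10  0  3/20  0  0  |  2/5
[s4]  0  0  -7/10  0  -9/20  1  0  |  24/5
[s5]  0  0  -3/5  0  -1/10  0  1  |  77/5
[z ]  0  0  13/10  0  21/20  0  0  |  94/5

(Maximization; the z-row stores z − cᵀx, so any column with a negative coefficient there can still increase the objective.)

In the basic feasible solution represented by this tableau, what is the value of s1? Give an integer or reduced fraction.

0

s1 is nonbasic (not in the basis column), so its value in the current BFS is 0.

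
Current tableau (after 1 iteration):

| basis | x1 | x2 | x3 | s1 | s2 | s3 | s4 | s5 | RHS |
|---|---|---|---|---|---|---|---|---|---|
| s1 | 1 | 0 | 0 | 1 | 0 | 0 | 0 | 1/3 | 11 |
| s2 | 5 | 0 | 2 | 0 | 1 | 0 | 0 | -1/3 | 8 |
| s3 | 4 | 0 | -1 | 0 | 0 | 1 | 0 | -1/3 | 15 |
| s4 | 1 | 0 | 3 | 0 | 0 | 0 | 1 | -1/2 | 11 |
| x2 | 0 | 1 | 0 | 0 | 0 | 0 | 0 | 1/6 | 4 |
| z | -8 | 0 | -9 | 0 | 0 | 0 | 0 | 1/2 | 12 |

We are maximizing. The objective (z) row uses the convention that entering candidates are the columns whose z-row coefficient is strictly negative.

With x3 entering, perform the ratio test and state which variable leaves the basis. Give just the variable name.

Ratios: row 1 (s1): entry 0 ≤ 0, skip; row 2 (s2): 8/2 = 4; row 3 (s3): entry -1 ≤ 0, skip; row 4 (s4): 11/3 = 11/3; row 5 (x2): entry 0 ≤ 0, skip.
Minimum ratio 11/3 is in the s4 row, so s4 leaves.

s4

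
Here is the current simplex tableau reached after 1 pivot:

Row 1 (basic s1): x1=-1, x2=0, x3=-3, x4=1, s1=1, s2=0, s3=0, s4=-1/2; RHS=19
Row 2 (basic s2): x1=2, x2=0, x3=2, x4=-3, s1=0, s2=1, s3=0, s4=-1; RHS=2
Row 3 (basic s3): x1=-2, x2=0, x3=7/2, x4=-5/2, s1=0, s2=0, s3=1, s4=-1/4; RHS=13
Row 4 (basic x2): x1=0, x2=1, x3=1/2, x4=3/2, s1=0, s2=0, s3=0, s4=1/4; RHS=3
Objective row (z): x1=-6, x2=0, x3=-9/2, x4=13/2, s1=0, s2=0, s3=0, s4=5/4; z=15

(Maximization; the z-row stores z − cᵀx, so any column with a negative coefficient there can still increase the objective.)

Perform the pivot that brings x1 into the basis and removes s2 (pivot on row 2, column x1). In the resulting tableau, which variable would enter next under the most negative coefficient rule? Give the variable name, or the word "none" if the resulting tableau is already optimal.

x4

Pivot element 2. New z-row = old z-row − (-6)·(row 2/2).
Updated z-row coefficients: x1: 0, x2: 0, x3: 3/2, x4: -5/2, s1: 0, s2: 3, s3: 0, s4: -7/4.
The most negative is -5/2 in column x4, so x4 would enter next.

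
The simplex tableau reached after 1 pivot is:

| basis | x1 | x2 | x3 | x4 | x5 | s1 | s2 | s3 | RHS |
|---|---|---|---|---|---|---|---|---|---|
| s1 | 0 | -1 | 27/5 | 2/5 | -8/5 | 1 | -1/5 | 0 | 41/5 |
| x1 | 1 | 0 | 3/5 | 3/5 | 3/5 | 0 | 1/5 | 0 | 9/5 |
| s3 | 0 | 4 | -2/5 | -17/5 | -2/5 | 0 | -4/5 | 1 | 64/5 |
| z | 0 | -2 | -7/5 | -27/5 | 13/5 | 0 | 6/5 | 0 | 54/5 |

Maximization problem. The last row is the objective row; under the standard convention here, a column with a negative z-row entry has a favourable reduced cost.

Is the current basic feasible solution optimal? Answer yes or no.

no

Column x2 has objective-row coefficient -2, which is negative; an improving pivot exists, so not yet optimal.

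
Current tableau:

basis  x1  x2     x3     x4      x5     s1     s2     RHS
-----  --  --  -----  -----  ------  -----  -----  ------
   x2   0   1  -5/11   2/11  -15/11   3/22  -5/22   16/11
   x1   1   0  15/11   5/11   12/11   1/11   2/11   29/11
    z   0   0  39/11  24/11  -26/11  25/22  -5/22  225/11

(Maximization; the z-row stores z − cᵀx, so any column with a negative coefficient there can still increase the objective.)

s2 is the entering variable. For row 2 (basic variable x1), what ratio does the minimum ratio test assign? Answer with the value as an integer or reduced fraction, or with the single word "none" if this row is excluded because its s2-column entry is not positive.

29/2

Ratio = RHS / (s2 entry) = (29/11) / (2/11) = 29/2.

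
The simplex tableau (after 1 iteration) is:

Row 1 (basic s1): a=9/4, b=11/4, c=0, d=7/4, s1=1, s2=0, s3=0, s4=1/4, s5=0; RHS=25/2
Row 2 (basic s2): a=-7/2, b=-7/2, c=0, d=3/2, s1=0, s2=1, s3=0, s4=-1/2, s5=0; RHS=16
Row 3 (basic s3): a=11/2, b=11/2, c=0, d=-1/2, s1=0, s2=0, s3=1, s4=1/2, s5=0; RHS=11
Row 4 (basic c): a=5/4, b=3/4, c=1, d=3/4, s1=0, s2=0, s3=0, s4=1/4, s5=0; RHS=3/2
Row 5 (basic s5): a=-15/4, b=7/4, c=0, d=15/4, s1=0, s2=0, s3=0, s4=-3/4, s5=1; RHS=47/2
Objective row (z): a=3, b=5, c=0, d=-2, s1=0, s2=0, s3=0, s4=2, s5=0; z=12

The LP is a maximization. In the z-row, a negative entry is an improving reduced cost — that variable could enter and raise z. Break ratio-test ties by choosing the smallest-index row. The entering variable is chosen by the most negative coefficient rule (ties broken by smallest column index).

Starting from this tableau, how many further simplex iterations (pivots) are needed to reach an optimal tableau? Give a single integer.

1

pivot: d in, c out → z = 16
No improving column remains; optimal.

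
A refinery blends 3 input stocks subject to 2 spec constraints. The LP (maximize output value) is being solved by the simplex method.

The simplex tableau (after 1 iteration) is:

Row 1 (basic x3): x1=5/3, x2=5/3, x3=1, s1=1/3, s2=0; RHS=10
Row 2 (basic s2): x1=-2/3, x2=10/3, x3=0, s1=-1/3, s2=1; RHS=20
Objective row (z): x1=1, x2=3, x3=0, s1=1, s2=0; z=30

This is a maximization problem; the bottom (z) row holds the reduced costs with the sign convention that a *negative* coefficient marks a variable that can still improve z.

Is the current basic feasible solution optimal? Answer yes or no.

yes

No objective-row coefficient is strictly negative, so no entering variable exists; the tableau is optimal.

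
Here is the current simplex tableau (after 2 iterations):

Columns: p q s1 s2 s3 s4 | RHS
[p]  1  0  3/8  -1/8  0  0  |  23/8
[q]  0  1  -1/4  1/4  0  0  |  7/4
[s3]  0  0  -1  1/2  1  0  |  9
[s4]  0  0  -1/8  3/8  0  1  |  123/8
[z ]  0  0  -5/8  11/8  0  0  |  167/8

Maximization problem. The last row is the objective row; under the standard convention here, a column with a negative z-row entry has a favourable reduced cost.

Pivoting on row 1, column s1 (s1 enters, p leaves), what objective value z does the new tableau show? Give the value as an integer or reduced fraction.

77/3

Minimum ratio for s1: (23/8)/(3/8) = 23/3.
z changes by −(z-row coeff of s1)·ratio = −(-5/8)·(23/3) = 115/24.
New z = 167/8 + (115/24) = 77/3.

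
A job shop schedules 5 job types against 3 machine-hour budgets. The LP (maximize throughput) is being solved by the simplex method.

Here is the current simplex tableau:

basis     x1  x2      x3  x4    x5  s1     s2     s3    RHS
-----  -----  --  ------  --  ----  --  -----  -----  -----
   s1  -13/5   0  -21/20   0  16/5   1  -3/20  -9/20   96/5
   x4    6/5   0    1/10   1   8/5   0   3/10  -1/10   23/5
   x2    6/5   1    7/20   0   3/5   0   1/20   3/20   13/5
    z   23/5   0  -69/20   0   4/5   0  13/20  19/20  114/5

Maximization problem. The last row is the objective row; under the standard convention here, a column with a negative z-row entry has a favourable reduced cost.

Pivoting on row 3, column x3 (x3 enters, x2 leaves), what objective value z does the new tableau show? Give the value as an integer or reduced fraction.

339/7

Minimum ratio for x3: (13/5)/(7/20) = 52/7.
z changes by −(z-row coeff of x3)·ratio = −(-69/20)·(52/7) = 897/35.
New z = 114/5 + (897/35) = 339/7.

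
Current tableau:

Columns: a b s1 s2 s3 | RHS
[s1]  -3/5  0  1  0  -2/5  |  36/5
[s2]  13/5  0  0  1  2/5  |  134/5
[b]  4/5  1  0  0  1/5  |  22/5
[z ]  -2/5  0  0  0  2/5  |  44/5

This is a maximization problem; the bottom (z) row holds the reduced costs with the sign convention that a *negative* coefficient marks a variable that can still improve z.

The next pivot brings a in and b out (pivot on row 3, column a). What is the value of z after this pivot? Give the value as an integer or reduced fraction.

Minimum ratio for a: (22/5)/(4/5) = 11/2.
z changes by −(z-row coeff of a)·ratio = −(-2/5)·(11/2) = 11/5.
New z = 44/5 + (11/5) = 11.

11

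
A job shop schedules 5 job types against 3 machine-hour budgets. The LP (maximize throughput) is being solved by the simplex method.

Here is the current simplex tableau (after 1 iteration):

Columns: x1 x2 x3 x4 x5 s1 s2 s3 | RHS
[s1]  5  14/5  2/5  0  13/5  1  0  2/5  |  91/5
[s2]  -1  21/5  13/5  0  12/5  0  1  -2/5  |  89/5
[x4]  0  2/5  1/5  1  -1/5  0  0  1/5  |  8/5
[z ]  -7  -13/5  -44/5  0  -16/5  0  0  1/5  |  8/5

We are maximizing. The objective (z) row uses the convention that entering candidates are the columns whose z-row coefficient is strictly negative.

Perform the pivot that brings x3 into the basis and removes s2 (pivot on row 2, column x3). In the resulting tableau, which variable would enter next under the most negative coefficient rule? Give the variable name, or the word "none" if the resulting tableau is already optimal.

x1

Pivot element 13/5. New z-row = old z-row − (-44/5)·(row 2/(13/5)).
Updated z-row coefficients: x1: -135/13, x2: 151/13, x3: 0, x4: 0, x5: 64/13, s1: 0, s2: 44/13, s3: -15/13.
The most negative is -135/13 in column x1, so x1 would enter next.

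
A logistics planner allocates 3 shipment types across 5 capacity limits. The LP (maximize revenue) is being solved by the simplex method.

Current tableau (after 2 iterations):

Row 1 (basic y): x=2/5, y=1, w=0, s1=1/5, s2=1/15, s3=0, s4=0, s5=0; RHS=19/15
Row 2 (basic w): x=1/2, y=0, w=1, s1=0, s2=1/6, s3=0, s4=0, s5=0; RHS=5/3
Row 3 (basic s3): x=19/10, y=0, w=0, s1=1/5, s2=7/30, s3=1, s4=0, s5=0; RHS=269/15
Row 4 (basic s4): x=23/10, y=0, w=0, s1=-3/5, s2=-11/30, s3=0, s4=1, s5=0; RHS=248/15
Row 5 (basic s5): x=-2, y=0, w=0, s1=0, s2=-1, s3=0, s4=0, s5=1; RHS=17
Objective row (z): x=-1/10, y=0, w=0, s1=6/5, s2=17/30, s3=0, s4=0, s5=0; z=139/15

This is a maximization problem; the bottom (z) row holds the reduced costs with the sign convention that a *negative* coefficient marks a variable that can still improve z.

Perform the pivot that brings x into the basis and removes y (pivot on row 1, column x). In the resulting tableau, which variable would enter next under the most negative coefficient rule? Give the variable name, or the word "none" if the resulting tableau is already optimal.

Pivot element 2/5. New z-row = old z-row − (-1/10)·(row 1/(2/5)).
Updated z-row coefficients: x: 0, y: 1/4, w: 0, s1: 5/4, s2: 7/12, s3: 0, s4: 0, s5: 0.
No coefficient is strictly negative; the tableau after this pivot is optimal.

none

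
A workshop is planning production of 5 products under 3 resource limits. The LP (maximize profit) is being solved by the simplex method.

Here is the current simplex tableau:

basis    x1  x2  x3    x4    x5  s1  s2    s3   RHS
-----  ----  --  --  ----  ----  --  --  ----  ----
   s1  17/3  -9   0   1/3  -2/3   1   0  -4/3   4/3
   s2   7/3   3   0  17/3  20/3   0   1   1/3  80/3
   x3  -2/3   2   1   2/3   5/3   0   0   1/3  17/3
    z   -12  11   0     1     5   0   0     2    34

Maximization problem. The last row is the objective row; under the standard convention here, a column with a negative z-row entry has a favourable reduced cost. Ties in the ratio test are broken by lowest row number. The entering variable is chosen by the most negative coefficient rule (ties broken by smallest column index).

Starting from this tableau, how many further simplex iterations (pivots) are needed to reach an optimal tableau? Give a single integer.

2

pivot: x1 in, s1 out → z = 626/17
pivot: x2 in, s2 out → z = 1296/19
No improving column remains; optimal.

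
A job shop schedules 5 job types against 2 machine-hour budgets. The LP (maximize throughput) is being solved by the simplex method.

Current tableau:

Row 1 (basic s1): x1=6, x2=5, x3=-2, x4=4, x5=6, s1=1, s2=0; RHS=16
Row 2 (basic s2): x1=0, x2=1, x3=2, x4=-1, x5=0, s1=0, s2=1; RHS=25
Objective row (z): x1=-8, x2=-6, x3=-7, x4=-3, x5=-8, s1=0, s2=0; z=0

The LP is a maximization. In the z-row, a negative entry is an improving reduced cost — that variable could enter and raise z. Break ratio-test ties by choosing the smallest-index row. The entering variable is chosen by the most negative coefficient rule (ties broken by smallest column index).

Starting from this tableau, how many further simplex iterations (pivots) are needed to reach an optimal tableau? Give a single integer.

pivot: x1 in, s1 out → z = 64/3
pivot: x3 in, s2 out → z = 853/6
pivot: x4 in, x1 out → z = 529/3
No improving column remains; optimal.

3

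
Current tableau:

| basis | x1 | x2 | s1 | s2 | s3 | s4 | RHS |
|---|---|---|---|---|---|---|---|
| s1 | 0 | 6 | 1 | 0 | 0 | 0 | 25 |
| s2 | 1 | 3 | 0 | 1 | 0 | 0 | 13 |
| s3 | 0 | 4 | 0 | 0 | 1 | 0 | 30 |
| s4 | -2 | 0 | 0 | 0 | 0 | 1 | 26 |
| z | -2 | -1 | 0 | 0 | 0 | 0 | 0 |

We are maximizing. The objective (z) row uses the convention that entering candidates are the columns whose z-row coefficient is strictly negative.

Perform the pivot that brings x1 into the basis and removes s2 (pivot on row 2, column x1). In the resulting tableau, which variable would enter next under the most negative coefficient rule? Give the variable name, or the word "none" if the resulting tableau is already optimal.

Pivot element 1. New z-row = old z-row − (-2)·(row 2/1).
Updated z-row coefficients: x1: 0, x2: 5, s1: 0, s2: 2, s3: 0, s4: 0.
No coefficient is strictly negative; the tableau after this pivot is optimal.

none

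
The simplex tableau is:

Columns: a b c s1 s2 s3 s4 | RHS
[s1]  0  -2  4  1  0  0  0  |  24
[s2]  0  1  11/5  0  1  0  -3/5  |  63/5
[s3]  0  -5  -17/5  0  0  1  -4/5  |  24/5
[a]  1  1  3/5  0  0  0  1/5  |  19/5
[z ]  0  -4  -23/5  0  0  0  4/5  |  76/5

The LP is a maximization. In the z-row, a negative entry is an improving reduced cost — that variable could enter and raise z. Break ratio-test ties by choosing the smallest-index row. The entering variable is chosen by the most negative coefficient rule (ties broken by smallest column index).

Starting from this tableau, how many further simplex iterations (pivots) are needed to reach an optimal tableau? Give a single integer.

pivot: c in, s2 out → z = 457/11
pivot: b in, a out → z = 85/2
No improving column remains; optimal.

2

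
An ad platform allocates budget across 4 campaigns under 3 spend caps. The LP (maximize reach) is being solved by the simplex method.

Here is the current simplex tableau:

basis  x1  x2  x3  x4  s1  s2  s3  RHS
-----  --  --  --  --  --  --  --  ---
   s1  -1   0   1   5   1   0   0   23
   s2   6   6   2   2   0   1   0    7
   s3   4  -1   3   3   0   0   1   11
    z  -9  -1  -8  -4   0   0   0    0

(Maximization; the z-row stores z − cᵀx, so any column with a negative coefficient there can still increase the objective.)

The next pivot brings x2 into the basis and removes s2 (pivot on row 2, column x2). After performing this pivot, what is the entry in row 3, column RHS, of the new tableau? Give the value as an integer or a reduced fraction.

Pivot element is row 2, column x2: 6.
Normalize row 2: new (row 2, RHS) = 7/6 = 7/6.
row 3 ← row 3 − (-1)·(new row 2): 11 − (-1)·(7/6) = 73/6.

73/6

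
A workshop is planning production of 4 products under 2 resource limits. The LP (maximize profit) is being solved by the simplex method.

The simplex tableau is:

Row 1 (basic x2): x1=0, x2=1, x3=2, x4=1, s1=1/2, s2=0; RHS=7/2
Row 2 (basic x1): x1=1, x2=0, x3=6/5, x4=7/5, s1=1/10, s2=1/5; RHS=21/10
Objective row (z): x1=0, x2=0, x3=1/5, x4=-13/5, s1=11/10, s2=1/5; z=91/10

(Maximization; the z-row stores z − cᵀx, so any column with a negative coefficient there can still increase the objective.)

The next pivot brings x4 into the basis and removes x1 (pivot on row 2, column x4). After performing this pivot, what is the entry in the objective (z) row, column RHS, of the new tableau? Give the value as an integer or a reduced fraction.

Pivot element is row 2, column x4: 7/5.
Normalize row 2: new (row 2, RHS) = (21/10)/(7/5) = 3/2.
z-row ← z-row − (-13/5)·(new row 2): 91/10 − (-13/5)·(3/2) = 13.

13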